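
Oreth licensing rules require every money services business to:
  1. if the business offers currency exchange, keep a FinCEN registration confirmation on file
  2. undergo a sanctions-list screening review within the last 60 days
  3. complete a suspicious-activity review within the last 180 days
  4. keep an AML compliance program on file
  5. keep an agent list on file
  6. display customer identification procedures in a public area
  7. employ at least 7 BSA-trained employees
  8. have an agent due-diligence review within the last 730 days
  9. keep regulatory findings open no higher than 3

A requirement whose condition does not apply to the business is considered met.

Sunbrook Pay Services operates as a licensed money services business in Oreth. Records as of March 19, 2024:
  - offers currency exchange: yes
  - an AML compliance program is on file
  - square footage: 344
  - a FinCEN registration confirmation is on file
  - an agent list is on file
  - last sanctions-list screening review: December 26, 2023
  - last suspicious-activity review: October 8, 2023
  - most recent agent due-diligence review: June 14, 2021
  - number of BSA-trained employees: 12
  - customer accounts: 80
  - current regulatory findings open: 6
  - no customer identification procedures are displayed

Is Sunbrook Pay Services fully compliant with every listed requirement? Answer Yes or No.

1. condition 'offers currency exchange' holds; FinCEN registration confirmation present → met
2. sanctions-list screening review 84 days ago vs limit 60 → not met
3. suspicious-activity review 163 days ago vs limit 180 → met
4. AML compliance program present → met
5. agent list present → met
6. customer identification procedures absent → not met
7. BSA-trained employees 12 ≥ 7 → met
8. agent due-diligence review 1009 days ago vs limit 730 → not met
9. regulatory findings open 6 > 3 → not met
Not met: 2, 6, 8, 9

No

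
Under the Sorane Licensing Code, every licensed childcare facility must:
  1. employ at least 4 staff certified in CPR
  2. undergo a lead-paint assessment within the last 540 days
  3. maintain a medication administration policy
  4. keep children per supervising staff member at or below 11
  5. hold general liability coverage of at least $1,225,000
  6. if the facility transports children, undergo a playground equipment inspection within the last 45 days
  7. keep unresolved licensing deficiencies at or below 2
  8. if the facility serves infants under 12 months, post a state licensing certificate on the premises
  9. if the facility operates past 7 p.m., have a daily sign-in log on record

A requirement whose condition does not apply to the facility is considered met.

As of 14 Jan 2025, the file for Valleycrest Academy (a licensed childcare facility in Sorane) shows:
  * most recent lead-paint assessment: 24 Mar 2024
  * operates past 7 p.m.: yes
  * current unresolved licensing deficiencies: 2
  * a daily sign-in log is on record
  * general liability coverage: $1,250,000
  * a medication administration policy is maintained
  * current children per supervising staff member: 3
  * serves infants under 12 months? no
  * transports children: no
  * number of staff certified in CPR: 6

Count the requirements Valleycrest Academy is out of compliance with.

1. staff certified in CPR 6 ≥ 4 → met
2. lead-paint assessment 296 days ago vs limit 540 → met
3. medication administration policy present → met
4. children per supervising staff member 3 ≤ 11 → met
5. general liability coverage $1,250,000 ≥ $1,225,000 → met
6. condition 'transports children' does not hold → requirement n/a → met
7. unresolved licensing deficiencies 2 ≤ 2 → met
8. condition 'serves infants under 12 months' does not hold → requirement n/a → met
9. condition 'operates past 7 p.m.' holds; daily sign-in log present → met
Not met: 0 of 9

0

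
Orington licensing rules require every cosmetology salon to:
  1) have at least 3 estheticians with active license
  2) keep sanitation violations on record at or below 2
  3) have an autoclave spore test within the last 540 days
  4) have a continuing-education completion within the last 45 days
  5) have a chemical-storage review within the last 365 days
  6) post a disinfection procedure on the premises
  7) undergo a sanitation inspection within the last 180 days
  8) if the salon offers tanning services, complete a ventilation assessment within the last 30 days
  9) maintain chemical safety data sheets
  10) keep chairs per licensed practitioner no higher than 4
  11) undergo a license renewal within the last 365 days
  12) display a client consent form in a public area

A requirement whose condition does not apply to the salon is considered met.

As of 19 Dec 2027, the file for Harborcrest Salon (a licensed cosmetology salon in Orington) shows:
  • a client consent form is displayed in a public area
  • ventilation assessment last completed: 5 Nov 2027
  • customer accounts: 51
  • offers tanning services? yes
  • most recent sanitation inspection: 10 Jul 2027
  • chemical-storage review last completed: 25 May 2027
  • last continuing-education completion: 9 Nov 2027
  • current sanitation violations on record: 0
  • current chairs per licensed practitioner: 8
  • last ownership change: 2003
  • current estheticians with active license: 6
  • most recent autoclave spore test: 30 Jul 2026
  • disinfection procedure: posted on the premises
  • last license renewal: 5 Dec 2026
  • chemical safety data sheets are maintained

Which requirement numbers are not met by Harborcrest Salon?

8, 10, 11

1. estheticians with active license 6 ≥ 3 → met
2. sanitation violations on record 0 ≤ 2 → met
3. autoclave spore test 507 days ago vs limit 540 → met
4. continuing-education completion 40 days ago vs limit 45 → met
5. chemical-storage review 208 days ago vs limit 365 → met
6. disinfection procedure present → met
7. sanitation inspection 162 days ago vs limit 180 → met
8. condition 'offers tanning services' holds; ventilation assessment 44 days ago vs limit 30 → not met
9. chemical safety data sheets present → met
10. chairs per licensed practitioner 8 > 4 → not met
11. license renewal 379 days ago vs limit 365 → not met
12. client consent form present → met
Not met: 8, 10, 11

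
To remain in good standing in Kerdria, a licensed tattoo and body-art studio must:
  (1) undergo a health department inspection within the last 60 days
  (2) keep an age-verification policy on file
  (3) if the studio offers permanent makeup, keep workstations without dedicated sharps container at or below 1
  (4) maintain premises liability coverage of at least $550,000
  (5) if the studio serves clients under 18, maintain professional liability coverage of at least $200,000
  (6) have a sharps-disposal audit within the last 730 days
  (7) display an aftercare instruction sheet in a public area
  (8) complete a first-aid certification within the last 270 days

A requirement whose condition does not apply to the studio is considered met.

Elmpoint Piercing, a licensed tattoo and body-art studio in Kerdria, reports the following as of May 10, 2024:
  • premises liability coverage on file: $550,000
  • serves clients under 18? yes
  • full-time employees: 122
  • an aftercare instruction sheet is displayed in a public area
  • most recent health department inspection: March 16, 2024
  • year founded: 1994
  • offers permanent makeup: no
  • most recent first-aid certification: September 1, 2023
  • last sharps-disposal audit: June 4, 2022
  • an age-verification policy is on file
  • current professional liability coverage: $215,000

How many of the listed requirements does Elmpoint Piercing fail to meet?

0

1. health department inspection 55 days ago vs limit 60 → met
2. age-verification policy present → met
3. condition 'offers permanent makeup' does not hold → requirement n/a → met
4. premises liability coverage $550,000 ≥ $550,000 → met
5. condition 'serves clients under 18' holds; professional liability coverage $215,000 ≥ $200,000 → met
6. sharps-disposal audit 706 days ago vs limit 730 → met
7. aftercare instruction sheet present → met
8. first-aid certification 252 days ago vs limit 270 → met
Not met: 0 of 8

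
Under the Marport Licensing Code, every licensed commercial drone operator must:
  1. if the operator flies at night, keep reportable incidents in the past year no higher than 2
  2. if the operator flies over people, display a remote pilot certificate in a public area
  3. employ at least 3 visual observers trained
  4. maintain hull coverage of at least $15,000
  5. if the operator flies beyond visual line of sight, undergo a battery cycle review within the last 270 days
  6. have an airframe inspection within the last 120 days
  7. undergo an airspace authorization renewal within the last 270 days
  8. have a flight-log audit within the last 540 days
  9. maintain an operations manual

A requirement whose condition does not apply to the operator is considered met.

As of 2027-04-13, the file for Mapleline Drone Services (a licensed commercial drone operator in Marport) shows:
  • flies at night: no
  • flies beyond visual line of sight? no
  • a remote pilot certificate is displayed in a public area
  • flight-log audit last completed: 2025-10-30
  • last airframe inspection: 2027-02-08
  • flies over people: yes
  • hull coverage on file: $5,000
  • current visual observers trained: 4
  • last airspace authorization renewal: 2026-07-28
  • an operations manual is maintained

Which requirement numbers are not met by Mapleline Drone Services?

4

1. condition 'flies at night' does not hold → requirement n/a → met
2. condition 'flies over people' holds; remote pilot certificate present → met
3. visual observers trained 4 ≥ 3 → met
4. hull coverage $5,000 < $15,000 → not met
5. condition 'flies beyond visual line of sight' does not hold → requirement n/a → met
6. airframe inspection 64 days ago vs limit 120 → met
7. airspace authorization renewal 259 days ago vs limit 270 → met
8. flight-log audit 530 days ago vs limit 540 → met
9. operations manual present → met
Not met: 4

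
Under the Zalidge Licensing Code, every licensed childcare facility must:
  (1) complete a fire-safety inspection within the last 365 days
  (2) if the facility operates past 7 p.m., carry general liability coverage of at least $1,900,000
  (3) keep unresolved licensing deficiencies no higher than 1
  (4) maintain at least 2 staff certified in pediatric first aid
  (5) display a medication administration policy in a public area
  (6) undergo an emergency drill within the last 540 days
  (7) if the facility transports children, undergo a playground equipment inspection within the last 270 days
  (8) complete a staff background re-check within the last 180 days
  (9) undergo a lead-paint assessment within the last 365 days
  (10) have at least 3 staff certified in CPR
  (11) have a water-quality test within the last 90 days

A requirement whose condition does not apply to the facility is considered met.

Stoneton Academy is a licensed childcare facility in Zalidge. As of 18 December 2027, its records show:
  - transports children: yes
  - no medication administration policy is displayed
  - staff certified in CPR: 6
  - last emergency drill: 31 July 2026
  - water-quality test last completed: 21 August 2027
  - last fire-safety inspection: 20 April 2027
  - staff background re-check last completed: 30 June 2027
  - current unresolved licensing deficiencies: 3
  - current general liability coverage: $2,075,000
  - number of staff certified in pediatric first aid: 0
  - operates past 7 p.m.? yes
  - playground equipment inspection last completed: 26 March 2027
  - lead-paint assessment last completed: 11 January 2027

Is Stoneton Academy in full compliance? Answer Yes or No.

1. fire-safety inspection 242 days ago vs limit 365 → met
2. condition 'operates past 7 p.m.' holds; general liability coverage $2,075,000 ≥ $1,900,000 → met
3. unresolved licensing deficiencies 3 > 1 → not met
4. staff certified in pediatric first aid 0 < 2 → not met
5. medication administration policy absent → not met
6. emergency drill 505 days ago vs limit 540 → met
7. condition 'transports children' holds; playground equipment inspection 267 days ago vs limit 270 → met
8. staff background re-check 171 days ago vs limit 180 → met
9. lead-paint assessment 341 days ago vs limit 365 → met
10. staff certified in CPR 6 ≥ 3 → met
11. water-quality test 119 days ago vs limit 90 → not met
Not met: 3, 4, 5, 11

No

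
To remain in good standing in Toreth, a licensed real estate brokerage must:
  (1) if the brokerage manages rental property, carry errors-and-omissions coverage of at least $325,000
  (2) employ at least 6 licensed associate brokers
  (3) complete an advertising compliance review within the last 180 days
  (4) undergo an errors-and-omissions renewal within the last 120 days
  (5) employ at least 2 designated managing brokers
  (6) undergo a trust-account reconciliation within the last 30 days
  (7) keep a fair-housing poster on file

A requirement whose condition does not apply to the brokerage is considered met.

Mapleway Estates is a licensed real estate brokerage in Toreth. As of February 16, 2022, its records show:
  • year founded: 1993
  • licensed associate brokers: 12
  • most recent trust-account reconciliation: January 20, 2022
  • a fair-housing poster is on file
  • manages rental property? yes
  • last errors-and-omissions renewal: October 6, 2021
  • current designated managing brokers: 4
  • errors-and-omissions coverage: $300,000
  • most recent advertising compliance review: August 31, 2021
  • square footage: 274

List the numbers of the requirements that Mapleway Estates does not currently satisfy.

1. condition 'manages rental property' holds; errors-and-omissions coverage $300,000 < $325,000 → not met
2. licensed associate brokers 12 ≥ 6 → met
3. advertising compliance review 169 days ago vs limit 180 → met
4. errors-and-omissions renewal 133 days ago vs limit 120 → not met
5. designated managing brokers 4 ≥ 2 → met
6. trust-account reconciliation 27 days ago vs limit 30 → met
7. fair-housing poster present → met
Not met: 1, 4

1, 4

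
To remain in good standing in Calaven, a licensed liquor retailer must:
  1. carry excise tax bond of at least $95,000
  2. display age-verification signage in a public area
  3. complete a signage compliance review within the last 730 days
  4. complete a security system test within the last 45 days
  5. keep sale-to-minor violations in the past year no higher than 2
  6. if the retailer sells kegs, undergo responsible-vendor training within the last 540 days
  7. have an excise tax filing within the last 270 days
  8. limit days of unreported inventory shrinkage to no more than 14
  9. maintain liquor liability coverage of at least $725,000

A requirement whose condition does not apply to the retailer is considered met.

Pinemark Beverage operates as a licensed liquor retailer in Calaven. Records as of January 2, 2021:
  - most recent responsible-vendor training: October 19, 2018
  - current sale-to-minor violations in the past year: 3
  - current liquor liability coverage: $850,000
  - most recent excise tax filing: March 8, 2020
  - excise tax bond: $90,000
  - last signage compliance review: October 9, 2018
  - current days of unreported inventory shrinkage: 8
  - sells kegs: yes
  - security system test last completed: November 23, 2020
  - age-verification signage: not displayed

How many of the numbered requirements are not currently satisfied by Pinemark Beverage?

6

1. excise tax bond $90,000 < $95,000 → not met
2. age-verification signage absent → not met
3. signage compliance review 816 days ago vs limit 730 → not met
4. security system test 40 days ago vs limit 45 → met
5. sale-to-minor violations in the past year 3 > 2 → not met
6. condition 'sells kegs' holds; responsible-vendor training 806 days ago vs limit 540 → not met
7. excise tax filing 300 days ago vs limit 270 → not met
8. days of unreported inventory shrinkage 8 ≤ 14 → met
9. liquor liability coverage $850,000 ≥ $725,000 → met
Not met: 6 of 9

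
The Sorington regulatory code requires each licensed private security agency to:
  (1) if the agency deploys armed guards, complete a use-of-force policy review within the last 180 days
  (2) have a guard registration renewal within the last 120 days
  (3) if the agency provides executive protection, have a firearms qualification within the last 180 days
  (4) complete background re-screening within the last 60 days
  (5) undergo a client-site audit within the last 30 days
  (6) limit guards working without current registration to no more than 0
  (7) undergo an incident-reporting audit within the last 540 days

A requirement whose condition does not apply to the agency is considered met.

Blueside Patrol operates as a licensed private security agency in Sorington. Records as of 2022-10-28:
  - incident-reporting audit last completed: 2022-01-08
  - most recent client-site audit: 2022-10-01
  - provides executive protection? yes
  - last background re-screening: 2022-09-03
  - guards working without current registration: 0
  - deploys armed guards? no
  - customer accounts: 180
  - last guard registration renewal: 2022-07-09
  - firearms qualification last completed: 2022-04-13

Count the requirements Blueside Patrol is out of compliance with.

1. condition 'deploys armed guards' does not hold → requirement n/a → met
2. guard registration renewal 111 days ago vs limit 120 → met
3. condition 'provides executive protection' holds; firearms qualification 198 days ago vs limit 180 → not met
4. background re-screening 55 days ago vs limit 60 → met
5. client-site audit 27 days ago vs limit 30 → met
6. guards working without current registration 0 ≤ 0 → met
7. incident-reporting audit 293 days ago vs limit 540 → met
Not met: 1 of 7

1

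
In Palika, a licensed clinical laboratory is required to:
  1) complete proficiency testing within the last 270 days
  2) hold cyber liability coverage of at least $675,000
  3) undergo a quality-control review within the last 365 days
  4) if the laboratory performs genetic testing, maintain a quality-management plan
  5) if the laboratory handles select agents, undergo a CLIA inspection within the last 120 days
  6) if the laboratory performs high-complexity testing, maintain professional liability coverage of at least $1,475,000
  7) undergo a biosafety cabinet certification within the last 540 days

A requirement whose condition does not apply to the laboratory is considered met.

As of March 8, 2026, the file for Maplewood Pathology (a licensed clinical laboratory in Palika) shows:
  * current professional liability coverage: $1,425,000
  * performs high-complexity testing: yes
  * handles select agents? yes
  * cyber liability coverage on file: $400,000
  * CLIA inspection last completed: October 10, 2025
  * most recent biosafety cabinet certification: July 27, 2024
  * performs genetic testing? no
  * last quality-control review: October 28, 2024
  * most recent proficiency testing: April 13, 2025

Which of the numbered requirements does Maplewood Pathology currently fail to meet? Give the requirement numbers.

1. proficiency testing 329 days ago vs limit 270 → not met
2. cyber liability coverage $400,000 < $675,000 → not met
3. quality-control review 496 days ago vs limit 365 → not met
4. condition 'performs genetic testing' does not hold → requirement n/a → met
5. condition 'handles select agents' holds; CLIA inspection 149 days ago vs limit 120 → not met
6. condition 'performs high-complexity testing' holds; professional liability coverage $1,425,000 < $1,475,000 → not met
7. biosafety cabinet certification 589 days ago vs limit 540 → not met
Not met: 1, 2, 3, 5, 6, 7

1, 2, 3, 5, 6, 7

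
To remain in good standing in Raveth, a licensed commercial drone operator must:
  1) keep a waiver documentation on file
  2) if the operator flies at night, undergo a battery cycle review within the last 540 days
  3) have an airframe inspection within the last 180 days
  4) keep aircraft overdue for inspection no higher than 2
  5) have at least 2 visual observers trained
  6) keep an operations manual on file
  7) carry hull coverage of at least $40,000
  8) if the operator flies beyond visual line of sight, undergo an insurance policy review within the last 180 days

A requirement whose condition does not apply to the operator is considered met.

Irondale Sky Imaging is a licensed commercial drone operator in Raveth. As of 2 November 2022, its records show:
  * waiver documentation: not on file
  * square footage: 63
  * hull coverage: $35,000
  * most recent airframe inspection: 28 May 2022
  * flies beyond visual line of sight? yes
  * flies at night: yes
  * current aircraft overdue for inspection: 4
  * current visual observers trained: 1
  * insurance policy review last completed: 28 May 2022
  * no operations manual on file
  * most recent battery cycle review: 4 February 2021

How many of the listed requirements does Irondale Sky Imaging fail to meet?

1. waiver documentation absent → not met
2. condition 'flies at night' holds; battery cycle review 636 days ago vs limit 540 → not met
3. airframe inspection 158 days ago vs limit 180 → met
4. aircraft overdue for inspection 4 > 2 → not met
5. visual observers trained 1 < 2 → not met
6. operations manual absent → not met
7. hull coverage $35,000 < $40,000 → not met
8. condition 'flies beyond visual line of sight' holds; insurance policy review 158 days ago vs limit 180 → met
Not met: 6 of 8

6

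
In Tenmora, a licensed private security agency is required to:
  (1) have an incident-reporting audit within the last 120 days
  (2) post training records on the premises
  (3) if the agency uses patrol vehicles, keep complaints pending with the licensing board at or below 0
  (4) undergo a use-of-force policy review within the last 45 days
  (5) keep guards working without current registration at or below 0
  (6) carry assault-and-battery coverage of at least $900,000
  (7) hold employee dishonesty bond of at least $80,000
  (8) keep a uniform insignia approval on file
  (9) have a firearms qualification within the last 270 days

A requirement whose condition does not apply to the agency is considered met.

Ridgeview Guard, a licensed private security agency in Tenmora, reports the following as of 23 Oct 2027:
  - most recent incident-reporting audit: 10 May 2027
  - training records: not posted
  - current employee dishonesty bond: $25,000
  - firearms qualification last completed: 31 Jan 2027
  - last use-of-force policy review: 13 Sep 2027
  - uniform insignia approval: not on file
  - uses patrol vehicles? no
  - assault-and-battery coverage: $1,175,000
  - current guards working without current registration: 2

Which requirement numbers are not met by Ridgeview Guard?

1, 2, 5, 7, 8

1. incident-reporting audit 166 days ago vs limit 120 → not met
2. training records absent → not met
3. condition 'uses patrol vehicles' does not hold → requirement n/a → met
4. use-of-force policy review 40 days ago vs limit 45 → met
5. guards working without current registration 2 > 0 → not met
6. assault-and-battery coverage $1,175,000 ≥ $900,000 → met
7. employee dishonesty bond $25,000 < $80,000 → not met
8. uniform insignia approval absent → not met
9. firearms qualification 265 days ago vs limit 270 → met
Not met: 1, 2, 5, 7, 8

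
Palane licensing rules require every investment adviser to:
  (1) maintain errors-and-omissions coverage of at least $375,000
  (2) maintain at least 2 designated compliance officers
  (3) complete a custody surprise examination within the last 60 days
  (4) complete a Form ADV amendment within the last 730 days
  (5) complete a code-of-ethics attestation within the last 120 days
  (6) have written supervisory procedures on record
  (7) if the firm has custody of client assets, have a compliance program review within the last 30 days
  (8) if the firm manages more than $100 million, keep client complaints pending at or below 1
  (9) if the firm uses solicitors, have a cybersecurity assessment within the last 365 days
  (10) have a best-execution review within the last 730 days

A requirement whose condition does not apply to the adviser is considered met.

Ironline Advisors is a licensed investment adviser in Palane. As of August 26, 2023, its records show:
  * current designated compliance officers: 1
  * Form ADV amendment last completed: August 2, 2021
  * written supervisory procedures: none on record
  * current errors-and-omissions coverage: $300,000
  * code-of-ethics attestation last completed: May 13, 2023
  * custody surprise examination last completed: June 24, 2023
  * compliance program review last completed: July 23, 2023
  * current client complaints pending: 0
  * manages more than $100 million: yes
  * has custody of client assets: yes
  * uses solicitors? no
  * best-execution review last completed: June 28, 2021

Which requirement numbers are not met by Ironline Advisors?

1, 2, 3, 4, 6, 7, 10

1. errors-and-omissions coverage $300,000 < $375,000 → not met
2. designated compliance officers 1 < 2 → not met
3. custody surprise examination 63 days ago vs limit 60 → not met
4. Form ADV amendment 754 days ago vs limit 730 → not met
5. code-of-ethics attestation 105 days ago vs limit 120 → met
6. written supervisory procedures absent → not met
7. condition 'has custody of client assets' holds; compliance program review 34 days ago vs limit 30 → not met
8. condition 'manages more than $100 million' holds; client complaints pending 0 ≤ 1 → met
9. condition 'uses solicitors' does not hold → requirement n/a → met
10. best-execution review 789 days ago vs limit 730 → not met
Not met: 1, 2, 3, 4, 6, 7, 10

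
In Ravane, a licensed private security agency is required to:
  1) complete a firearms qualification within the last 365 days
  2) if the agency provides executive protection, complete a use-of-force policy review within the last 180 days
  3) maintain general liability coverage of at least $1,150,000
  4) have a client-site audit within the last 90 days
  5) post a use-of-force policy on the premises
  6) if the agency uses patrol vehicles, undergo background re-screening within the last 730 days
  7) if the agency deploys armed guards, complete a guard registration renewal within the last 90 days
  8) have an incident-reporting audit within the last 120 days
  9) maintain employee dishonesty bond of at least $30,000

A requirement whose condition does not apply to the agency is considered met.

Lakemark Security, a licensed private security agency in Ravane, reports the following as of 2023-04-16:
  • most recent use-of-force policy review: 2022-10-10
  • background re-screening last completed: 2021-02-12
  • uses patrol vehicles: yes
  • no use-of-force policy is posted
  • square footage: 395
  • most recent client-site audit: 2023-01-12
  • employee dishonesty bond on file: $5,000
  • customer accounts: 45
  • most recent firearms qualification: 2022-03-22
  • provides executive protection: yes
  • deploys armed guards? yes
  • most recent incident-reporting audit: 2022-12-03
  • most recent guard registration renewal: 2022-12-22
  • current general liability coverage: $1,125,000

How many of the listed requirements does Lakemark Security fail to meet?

1. firearms qualification 390 days ago vs limit 365 → not met
2. condition 'provides executive protection' holds; use-of-force policy review 188 days ago vs limit 180 → not met
3. general liability coverage $1,125,000 < $1,150,000 → not met
4. client-site audit 94 days ago vs limit 90 → not met
5. use-of-force policy absent → not met
6. condition 'uses patrol vehicles' holds; background re-screening 793 days ago vs limit 730 → not met
7. condition 'deploys armed guards' holds; guard registration renewal 115 days ago vs limit 90 → not met
8. incident-reporting audit 134 days ago vs limit 120 → not met
9. employee dishonesty bond $5,000 < $30,000 → not met
Not met: 9 of 9

9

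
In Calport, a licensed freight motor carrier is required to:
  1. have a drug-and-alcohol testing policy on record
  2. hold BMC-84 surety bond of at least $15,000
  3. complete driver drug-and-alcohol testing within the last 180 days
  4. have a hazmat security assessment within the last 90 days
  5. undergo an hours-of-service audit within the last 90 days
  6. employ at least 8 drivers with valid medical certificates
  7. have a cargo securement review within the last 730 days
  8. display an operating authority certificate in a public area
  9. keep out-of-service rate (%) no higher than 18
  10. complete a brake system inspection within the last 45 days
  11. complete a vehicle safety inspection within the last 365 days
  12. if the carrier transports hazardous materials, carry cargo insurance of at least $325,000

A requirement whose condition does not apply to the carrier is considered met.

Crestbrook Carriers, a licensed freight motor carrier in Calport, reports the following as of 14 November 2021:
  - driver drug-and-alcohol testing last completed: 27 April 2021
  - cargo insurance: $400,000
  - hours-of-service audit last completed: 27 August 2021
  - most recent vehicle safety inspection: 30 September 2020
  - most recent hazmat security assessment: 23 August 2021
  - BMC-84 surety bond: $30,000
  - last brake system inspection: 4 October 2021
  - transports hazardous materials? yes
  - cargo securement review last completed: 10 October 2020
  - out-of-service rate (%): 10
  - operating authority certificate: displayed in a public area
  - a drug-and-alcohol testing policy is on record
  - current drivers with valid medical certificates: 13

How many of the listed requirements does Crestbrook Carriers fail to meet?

1. drug-and-alcohol testing policy present → met
2. BMC-84 surety bond $30,000 ≥ $15,000 → met
3. driver drug-and-alcohol testing 201 days ago vs limit 180 → not met
4. hazmat security assessment 83 days ago vs limit 90 → met
5. hours-of-service audit 79 days ago vs limit 90 → met
6. drivers with valid medical certificates 13 ≥ 8 → met
7. cargo securement review 400 days ago vs limit 730 → met
8. operating authority certificate present → met
9. out-of-service rate (%) 10 ≤ 18 → met
10. brake system inspection 41 days ago vs limit 45 → met
11. vehicle safety inspection 410 days ago vs limit 365 → not met
12. condition 'transports hazardous materials' holds; cargo insurance $400,000 ≥ $325,000 → met
Not met: 2 of 12

2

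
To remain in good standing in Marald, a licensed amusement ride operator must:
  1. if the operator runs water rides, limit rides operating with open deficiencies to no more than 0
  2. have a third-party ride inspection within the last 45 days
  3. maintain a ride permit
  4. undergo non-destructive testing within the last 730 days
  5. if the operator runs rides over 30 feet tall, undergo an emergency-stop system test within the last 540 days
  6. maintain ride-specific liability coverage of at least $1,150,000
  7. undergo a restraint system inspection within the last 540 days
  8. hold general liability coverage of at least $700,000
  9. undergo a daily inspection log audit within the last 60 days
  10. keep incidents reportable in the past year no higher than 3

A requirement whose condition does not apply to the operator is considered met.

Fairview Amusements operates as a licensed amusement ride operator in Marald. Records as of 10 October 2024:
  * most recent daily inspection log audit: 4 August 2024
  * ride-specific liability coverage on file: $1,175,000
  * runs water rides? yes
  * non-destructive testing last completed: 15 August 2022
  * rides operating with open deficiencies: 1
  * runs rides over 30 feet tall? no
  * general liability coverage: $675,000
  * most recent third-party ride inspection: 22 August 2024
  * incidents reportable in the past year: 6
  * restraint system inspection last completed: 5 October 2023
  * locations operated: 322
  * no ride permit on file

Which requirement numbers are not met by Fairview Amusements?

1, 2, 3, 4, 8, 9, 10

1. condition 'runs water rides' holds; rides operating with open deficiencies 1 > 0 → not met
2. third-party ride inspection 49 days ago vs limit 45 → not met
3. ride permit absent → not met
4. non-destructive testing 787 days ago vs limit 730 → not met
5. condition 'runs rides over 30 feet tall' does not hold → requirement n/a → met
6. ride-specific liability coverage $1,175,000 ≥ $1,150,000 → met
7. restraint system inspection 371 days ago vs limit 540 → met
8. general liability coverage $675,000 < $700,000 → not met
9. daily inspection log audit 67 days ago vs limit 60 → not met
10. incidents reportable in the past year 6 > 3 → not met
Not met: 1, 2, 3, 4, 8, 9, 10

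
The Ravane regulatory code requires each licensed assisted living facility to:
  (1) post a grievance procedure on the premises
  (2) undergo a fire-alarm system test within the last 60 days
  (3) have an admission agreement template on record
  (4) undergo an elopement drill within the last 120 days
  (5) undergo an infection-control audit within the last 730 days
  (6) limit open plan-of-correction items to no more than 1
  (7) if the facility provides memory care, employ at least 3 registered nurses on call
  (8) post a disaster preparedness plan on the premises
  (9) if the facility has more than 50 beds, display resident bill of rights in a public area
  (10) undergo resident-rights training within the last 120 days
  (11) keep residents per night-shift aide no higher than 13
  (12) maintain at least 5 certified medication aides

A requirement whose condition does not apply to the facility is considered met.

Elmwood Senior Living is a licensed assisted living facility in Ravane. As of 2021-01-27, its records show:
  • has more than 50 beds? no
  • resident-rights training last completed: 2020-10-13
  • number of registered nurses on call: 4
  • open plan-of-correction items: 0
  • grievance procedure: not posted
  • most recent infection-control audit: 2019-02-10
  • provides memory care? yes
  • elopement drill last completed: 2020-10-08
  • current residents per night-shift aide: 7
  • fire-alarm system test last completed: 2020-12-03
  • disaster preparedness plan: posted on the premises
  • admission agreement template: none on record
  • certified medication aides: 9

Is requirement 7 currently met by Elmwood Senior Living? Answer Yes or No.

7. condition 'provides memory care' holds; registered nurses on call 4 ≥ 3 → met

Yes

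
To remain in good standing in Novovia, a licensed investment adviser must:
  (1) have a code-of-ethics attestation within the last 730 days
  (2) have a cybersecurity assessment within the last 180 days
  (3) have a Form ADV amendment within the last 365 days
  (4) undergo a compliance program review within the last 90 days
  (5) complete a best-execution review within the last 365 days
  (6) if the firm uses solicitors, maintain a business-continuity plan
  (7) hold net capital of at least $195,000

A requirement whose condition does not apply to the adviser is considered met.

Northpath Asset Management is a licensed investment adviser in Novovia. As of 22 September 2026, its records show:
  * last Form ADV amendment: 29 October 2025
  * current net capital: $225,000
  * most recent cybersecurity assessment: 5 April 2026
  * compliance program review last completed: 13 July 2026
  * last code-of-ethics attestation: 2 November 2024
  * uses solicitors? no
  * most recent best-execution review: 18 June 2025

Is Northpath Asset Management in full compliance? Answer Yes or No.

1. code-of-ethics attestation 689 days ago vs limit 730 → met
2. cybersecurity assessment 170 days ago vs limit 180 → met
3. Form ADV amendment 328 days ago vs limit 365 → met
4. compliance program review 71 days ago vs limit 90 → met
5. best-execution review 461 days ago vs limit 365 → not met
6. condition 'uses solicitors' does not hold → requirement n/a → met
7. net capital $225,000 ≥ $195,000 → met
Not met: 5

No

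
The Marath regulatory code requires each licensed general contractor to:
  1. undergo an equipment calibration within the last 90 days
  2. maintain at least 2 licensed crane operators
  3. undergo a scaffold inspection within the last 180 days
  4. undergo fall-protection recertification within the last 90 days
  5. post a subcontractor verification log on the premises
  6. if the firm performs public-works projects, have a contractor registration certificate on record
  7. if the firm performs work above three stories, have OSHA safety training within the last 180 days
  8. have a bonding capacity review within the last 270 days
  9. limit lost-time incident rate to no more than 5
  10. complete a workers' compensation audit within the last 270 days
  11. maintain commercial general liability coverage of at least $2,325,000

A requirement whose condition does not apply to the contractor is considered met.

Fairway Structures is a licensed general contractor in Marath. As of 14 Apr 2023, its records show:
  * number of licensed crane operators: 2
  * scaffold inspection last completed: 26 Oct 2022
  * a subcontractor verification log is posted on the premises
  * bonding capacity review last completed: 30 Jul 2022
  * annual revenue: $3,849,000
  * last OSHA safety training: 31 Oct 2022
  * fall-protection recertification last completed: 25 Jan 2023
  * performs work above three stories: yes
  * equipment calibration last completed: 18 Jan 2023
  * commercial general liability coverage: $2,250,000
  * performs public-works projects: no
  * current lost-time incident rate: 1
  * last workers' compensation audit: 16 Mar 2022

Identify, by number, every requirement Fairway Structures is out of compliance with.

1. equipment calibration 86 days ago vs limit 90 → met
2. licensed crane operators 2 ≥ 2 → met
3. scaffold inspection 170 days ago vs limit 180 → met
4. fall-protection recertification 79 days ago vs limit 90 → met
5. subcontractor verification log present → met
6. condition 'performs public-works projects' does not hold → requirement n/a → met
7. condition 'performs work above three stories' holds; OSHA safety training 165 days ago vs limit 180 → met
8. bonding capacity review 258 days ago vs limit 270 → met
9. lost-time incident rate 1 ≤ 5 → met
10. workers' compensation audit 394 days ago vs limit 270 → not met
11. commercial general liability coverage $2,250,000 < $2,325,000 → not met
Not met: 10, 11

10, 11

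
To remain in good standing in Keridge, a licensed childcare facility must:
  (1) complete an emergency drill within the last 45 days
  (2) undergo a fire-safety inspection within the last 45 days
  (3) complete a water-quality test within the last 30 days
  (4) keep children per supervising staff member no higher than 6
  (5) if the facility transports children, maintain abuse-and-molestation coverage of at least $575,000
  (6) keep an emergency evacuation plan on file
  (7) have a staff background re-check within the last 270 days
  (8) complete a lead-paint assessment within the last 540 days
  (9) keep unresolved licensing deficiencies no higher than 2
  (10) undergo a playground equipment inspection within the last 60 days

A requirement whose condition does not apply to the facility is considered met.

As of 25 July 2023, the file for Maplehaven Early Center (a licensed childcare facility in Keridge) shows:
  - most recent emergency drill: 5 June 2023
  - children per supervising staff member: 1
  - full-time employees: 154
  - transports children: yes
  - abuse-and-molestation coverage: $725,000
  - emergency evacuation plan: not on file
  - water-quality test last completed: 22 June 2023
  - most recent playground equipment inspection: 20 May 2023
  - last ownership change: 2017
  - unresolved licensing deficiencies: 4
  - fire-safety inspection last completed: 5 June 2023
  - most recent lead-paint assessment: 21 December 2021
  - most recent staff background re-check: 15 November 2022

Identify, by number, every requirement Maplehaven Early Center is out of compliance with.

1. emergency drill 50 days ago vs limit 45 → not met
2. fire-safety inspection 50 days ago vs limit 45 → not met
3. water-quality test 33 days ago vs limit 30 → not met
4. children per supervising staff member 1 ≤ 6 → met
5. condition 'transports children' holds; abuse-and-molestation coverage $725,000 ≥ $575,000 → met
6. emergency evacuation plan absent → not met
7. staff background re-check 252 days ago vs limit 270 → met
8. lead-paint assessment 581 days ago vs limit 540 → not met
9. unresolved licensing deficiencies 4 > 2 → not met
10. playground equipment inspection 66 days ago vs limit 60 → not met
Not met: 1, 2, 3, 6, 8, 9, 10

1, 2, 3, 6, 8, 9, 10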